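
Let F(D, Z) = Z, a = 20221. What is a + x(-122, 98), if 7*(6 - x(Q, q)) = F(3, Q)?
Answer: 141711/7 ≈ 20244.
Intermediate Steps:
x(Q, q) = 6 - Q/7
a + x(-122, 98) = 20221 + (6 - ⅐*(-122)) = 20221 + (6 + 122/7) = 20221 + 164/7 = 141711/7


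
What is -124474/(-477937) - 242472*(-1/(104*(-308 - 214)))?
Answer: -4547037323/1081093494 ≈ -4.2060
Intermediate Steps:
-124474/(-477937) - 242472*(-1/(104*(-308 - 214))) = -124474*(-1/477937) - 242472/((-522*(-104))) = 124474/477937 - 242472/54288 = 124474/477937 - 242472*1/54288 = 124474/477937 - 10103/2262 = -4547037323/1081093494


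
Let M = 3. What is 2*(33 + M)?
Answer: 72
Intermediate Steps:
2*(33 + M) = 2*(33 + 3) = 2*36 = 72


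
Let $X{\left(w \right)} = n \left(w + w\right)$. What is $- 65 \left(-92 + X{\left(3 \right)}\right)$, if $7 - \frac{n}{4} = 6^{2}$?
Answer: $51220$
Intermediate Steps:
$n = -116$ ($n = 28 - 4 \cdot 6^{2} = 28 - 144 = -116$)
$X{\left(w \right)} = - 232 w$ ($X{\left(w \right)} = - 116 \left(w + w\right) = - 116 \cdot 2 w = - 232 w$)
$- 65 \left(-92 + X{\left(3 \right)}\right) = - 65 \left(-92 - 696\right) = \left(-65\right) \left(-788\right) = 51220$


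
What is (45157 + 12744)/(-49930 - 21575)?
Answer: -57901/71505 ≈ -0.80975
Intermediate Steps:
(45157 + 12744)/(-49930 - 21575) = 57901/(-71505) = 57901*(-1/71505) = -57901/71505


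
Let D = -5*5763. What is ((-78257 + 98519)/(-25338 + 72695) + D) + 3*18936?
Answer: 1325684763/47357 ≈ 27993.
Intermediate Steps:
D = -28815
((-78257 + 98519)/(-25338 + 72695) + D) + 3*18936 = ((-78257 + 98519)/(-25338 + 72695) - 28815) + 3*18936 = (20262/47357 - 28815) + 56808 = -1364571693/47357 + 56808 = 1325684763/47357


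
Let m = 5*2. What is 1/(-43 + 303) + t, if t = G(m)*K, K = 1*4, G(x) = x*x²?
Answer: 1040001/260 ≈ 4000.0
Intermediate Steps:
m = 10
G(x) = x³
K = 4
t = 4000 (t = 10³*4 = 1000*4 = 4000)
1/(-43 + 303) + t = 1/(-43 + 303) + 4000 = 1/260 + 4000 = 1040001/260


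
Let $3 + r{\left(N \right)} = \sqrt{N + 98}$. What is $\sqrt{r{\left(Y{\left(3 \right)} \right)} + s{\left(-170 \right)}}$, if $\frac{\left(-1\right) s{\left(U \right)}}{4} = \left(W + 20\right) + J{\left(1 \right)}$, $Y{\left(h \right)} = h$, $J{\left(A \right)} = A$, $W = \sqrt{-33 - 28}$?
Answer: $\sqrt{-87 + \sqrt{101} - 4 i \sqrt{61}} \approx 1.7464 - 8.9443 i$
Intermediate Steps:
$W = i \sqrt{61}$ ($W = \sqrt{-61} = i \sqrt{61} \approx 7.8102 i$)
$r{\left(N \right)} = -3 + \sqrt{98 + N}$ ($r{\left(N \right)} = -3 + \sqrt{N + 98} = -3 + \sqrt{98 + N}$)
$s{\left(U \right)} = -84 - 4 i \sqrt{61}$ ($s{\left(U \right)} = - 4 \left(\left(i \sqrt{61} + 20\right) + 1\right) = - 4 \left(\left(20 + i \sqrt{61}\right) + 1\right) = - 4 \left(21 + i \sqrt{61}\right) = -84 - 4 i \sqrt{61}$)
$\sqrt{r{\left(Y{\left(3 \right)} \right)} + s{\left(-170 \right)}} = \sqrt{\left(-3 + \sqrt{98 + 3}\right) - \left(84 + 4 i \sqrt{61}\right)} = \sqrt{\left(-3 + \sqrt{101}\right) - \left(84 + 4 i \sqrt{61}\right)} = \sqrt{-87 + \sqrt{101} - 4 i \sqrt{61}}$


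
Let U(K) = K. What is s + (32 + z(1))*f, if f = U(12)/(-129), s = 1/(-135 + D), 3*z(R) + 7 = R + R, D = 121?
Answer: -5225/1806 ≈ -2.8931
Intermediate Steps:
z(R) = -7/3 + 2*R/3 (z(R) = -7/3 + (R + R)/3 = -7/3 + (2*R)/3 = -7/3 + 2*R/3)
s = -1/14 (s = 1/(-135 + 121) = 1/(-14) = -1/14 ≈ -0.071429)
f = -4/43 (f = 12/(-129) = 12*(-1/129) = -4/43 ≈ -0.093023)
s + (32 + z(1))*f = -1/14 + (32 + (-7/3 + (2/3)*1))*(-4/43) = -1/14 + (32 + (-7/3 + 2/3))*(-4/43) = -1/14 + (32 - 5/3)*(-4/43) = -1/14 + (91/3)*(-4/43) = -1/14 - 364/129 = -5225/1806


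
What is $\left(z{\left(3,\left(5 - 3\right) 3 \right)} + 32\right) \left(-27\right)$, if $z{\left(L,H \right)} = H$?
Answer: $-1026$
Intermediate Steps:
$\left(z{\left(3,\left(5 - 3\right) 3 \right)} + 32\right) \left(-27\right) = \left(\left(5 - 3\right) 3 + 32\right) \left(-27\right) = \left(2 \cdot 3 + 32\right) \left(-27\right) = \left(6 + 32\right) \left(-27\right) = 38 \left(-27\right) = -1026$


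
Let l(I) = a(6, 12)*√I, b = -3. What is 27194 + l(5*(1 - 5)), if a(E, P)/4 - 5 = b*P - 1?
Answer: 27194 - 256*I*√5 ≈ 27194.0 - 572.43*I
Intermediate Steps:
a(E, P) = 16 - 12*P (a(E, P) = 20 + 4*(-3*P - 1) = 20 + 4*(-1 - 3*P) = 20 + (-4 - 12*P) = 16 - 12*P)
l(I) = -128*√I (l(I) = (16 - 12*12)*√I = (16 - 144)*√I = -128*√I)
27194 + l(5*(1 - 5)) = 27194 - 128*√5*√(1 - 5) = 27194 - 128*2*I*√5 = 27194 - 256*I*√5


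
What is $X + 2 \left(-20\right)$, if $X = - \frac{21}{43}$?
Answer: $- \frac{1741}{43} \approx -40.488$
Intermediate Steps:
$X = - \frac{21}{43}$ ($X = \left(-21\right) \frac{1}{43} = - \frac{21}{43} \approx -0.48837$)
$X + 2 \left(-20\right) = - \frac{21}{43} + 2 \left(-20\right) = - \frac{21}{43} - 40 = - \frac{1741}{43}$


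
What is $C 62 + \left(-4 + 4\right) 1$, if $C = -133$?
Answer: $-8246$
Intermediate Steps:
$C 62 + \left(-4 + 4\right) 1 = \left(-133\right) 62 + \left(-4 + 4\right) 1 = -8246 + 0 \cdot 1 = -8246 + 0 = -8246$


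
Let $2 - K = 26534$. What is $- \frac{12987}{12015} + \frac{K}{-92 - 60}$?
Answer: $\frac{2933407}{16910} \approx 173.47$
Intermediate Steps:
$K = -26532$ ($K = 2 - 26534 = -26532$)
$- \frac{12987}{12015} + \frac{K}{-92 - 60} = - \frac{12987}{12015} - \frac{26532}{-92 - 60} = \left(-12987\right) \frac{1}{12015} - \frac{26532}{-92 - 60} = - \frac{481}{445} - \frac{26532}{-152} = - \frac{481}{445} - - \frac{6633}{38} = - \frac{481}{445} + \frac{6633}{38} = \frac{2933407}{16910}$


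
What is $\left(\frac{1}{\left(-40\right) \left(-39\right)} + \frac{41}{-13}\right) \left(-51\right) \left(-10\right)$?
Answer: $- \frac{83623}{52} \approx -1608.1$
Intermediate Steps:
$\left(\frac{1}{\left(-40\right) \left(-39\right)} + \frac{41}{-13}\right) \left(-51\right) \left(-10\right) = \left(\left(- \frac{1}{40}\right) \left(- \frac{1}{39}\right) + 41 \left(- \frac{1}{13}\right)\right) \left(-51\right) \left(-10\right) = \left(\frac{1}{1560} - \frac{41}{13}\right) \left(-51\right) \left(-10\right) = \left(- \frac{4919}{1560}\right) \left(-51\right) \left(-10\right) = \frac{83623}{520} \left(-10\right) = - \frac{83623}{52}$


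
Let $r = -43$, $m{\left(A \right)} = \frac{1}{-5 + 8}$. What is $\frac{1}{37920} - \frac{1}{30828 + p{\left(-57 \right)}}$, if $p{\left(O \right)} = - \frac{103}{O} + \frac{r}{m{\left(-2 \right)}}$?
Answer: $- \frac{205747}{33178976160} \approx -6.2011 \cdot 10^{-6}$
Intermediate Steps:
$m{\left(A \right)} = \frac{1}{3}$
$p{\left(O \right)} = -129 - \frac{103}{O}$ ($p{\left(O \right)} = - \frac{103}{O} - 43 \frac{1}{\frac{1}{3}} = - \frac{103}{O} - 129 = -129 - \frac{103}{O}$)
$\frac{1}{37920} - \frac{1}{30828 + p{\left(-57 \right)}} = \frac{1}{37920} - \frac{1}{30828 - \left(129 + \frac{103}{-57}\right)} = \frac{1}{37920} - \frac{1}{30828 - \frac{7250}{57}} = \frac{1}{37920} - \frac{1}{\frac{1749946}{57}} = \frac{1}{37920} - \frac{57}{1749946} = - \frac{205747}{33178976160}$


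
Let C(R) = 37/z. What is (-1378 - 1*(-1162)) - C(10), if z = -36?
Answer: -7739/36 ≈ -214.97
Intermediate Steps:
C(R) = -37/36 (C(R) = 37/(-36) = 37*(-1/36) = -37/36)
(-1378 - 1*(-1162)) - C(10) = (-1378 - 1*(-1162)) - 1*(-37/36) = (-1378 + 1162) + 37/36 = -216 + 37/36 = -7739/36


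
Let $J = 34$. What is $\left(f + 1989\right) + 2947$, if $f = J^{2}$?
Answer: $6092$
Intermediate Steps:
$f = 1156$ ($f = 34^{2} = 1156$)
$\left(f + 1989\right) + 2947 = \left(1156 + 1989\right) + 2947 = 3145 + 2947 = 6092$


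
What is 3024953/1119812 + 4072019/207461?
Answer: 5187455514761/232317317332 ≈ 22.329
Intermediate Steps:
3024953/1119812 + 4072019/207461 = 5187455514761/232317317332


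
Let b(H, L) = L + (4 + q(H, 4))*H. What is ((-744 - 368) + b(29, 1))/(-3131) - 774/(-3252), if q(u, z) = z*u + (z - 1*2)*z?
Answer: -1005843/1697002 ≈ -0.59272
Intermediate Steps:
q(u, z) = u*z + z*(-2 + z) (q(u, z) = u*z + (z - 2)*z = u*z + (-2 + z)*z = u*z + z*(-2 + z))
b(H, L) = L + H*(12 + 4*H) (b(H, L) = L + (4 + 4*(-2 + H + 4))*H = L + (4 + 4*(2 + H))*H = L + (4 + (8 + 4*H))*H = L + (12 + 4*H)*H = L + H*(12 + 4*H))
((-744 - 368) + b(29, 1))/(-3131) - 774/(-3252) = ((-744 - 368) + (1 + 4*29² + 12*29))/(-3131) - 774/(-3252) = (-1112 + (1 + 4*841 + 348))*(-1/3131) - 774*(-1/3252) = (-1112 + (1 + 3364 + 348))*(-1/3131) + 129/542 = (-1112 + 3713)*(-1/3131) + 129/542 = 2601*(-1/3131) + 129/542 = -2601/3131 + 129/542 = -1005843/1697002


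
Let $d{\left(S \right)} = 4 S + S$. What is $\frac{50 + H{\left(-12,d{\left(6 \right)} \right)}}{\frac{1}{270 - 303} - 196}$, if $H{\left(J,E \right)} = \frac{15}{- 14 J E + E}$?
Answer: $- \frac{557733}{2186522} \approx -0.25508$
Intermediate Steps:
$d{\left(S \right)} = 5 S$
$H{\left(J,E \right)} = \frac{15}{E - 14 E J}$ ($H{\left(J,E \right)} = \frac{15}{- 14 E J + E} = \frac{15}{E - 14 E J}$)
$\frac{50 + H{\left(-12,d{\left(6 \right)} \right)}}{\frac{1}{270 - 303} - 196} = \frac{50 - \frac{15}{5 \cdot 6 \left(-1 + 14 \left(-12\right)\right)}}{\frac{1}{270 - 303} - 196} = \frac{50 - \frac{15}{30 \left(-1 - 168\right)}}{\frac{1}{-33} - 196} = \frac{50 - \frac{1}{2 \left(-169\right)}}{- \frac{1}{33} - 196} = \frac{50 - \frac{1}{2} \left(- \frac{1}{169}\right)}{- \frac{6469}{33}} = \left(50 + \frac{1}{338}\right) \left(- \frac{33}{6469}\right) = \frac{16901}{338} \left(- \frac{33}{6469}\right) = - \frac{557733}{2186522}$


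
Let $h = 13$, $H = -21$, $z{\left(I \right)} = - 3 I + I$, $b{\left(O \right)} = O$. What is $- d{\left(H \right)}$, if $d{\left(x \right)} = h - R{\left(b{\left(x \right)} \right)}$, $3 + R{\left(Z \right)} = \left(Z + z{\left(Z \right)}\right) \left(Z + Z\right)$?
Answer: $-898$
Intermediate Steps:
$z{\left(I \right)} = - 2 I$
$R{\left(Z \right)} = -3 - 2 Z^{2}$ ($R{\left(Z \right)} = -3 + \left(Z - 2 Z\right) \left(Z + Z\right) = -3 + - Z 2 Z = -3 - 2 Z^{2}$)
$d{\left(x \right)} = 16 + 2 x^{2}$ ($d{\left(x \right)} = 13 - \left(-3 - 2 x^{2}\right) = 13 + \left(3 + 2 x^{2}\right) = 16 + 2 x^{2}$)
$- d{\left(H \right)} = - (16 + 2 \left(-21\right)^{2}) = - (16 + 2 \cdot 441) = - (16 + 882) = \left(-1\right) 898 = -898$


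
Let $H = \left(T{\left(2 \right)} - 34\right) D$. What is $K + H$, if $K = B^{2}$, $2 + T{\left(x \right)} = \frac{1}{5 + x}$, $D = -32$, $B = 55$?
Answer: $\frac{29207}{7} \approx 4172.4$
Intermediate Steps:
$T{\left(x \right)} = -2 + \frac{1}{5 + x}$
$H = \frac{8032}{7}$ ($H = \left(\frac{-9 - 4}{5 + 2} - 34\right) \left(-32\right) = \left(\frac{-9 - 4}{7} - 34\right) \left(-32\right) = \left(\frac{1}{7} \left(-13\right) - 34\right) \left(-32\right) = \left(- \frac{13}{7} - 34\right) \left(-32\right) = \left(- \frac{251}{7}\right) \left(-32\right) = \frac{8032}{7} \approx 1147.4$)
$K = 3025$ ($K = 55^{2} = 3025$)
$K + H = 3025 + \frac{8032}{7} = \frac{29207}{7}$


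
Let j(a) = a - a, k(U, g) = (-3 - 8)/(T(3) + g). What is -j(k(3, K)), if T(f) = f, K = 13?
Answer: 0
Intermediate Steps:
k(U, g) = -11/(3 + g) (k(U, g) = (-3 - 8)/(3 + g) = -11/(3 + g))
j(a) = 0
-j(k(3, K)) = -1*0 = 0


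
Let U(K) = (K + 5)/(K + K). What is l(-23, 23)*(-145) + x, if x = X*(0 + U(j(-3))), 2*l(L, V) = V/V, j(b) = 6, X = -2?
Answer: -223/3 ≈ -74.333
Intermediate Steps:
l(L, V) = ½ (l(L, V) = (V/V)/2 = (½)*1 = ½)
U(K) = (5 + K)/(2*K) (U(K) = (5 + K)/((2*K)) = (5 + K)*(1/(2*K)) = (5 + K)/(2*K))
x = -11/6 (x = -2*(0 + (½)*(5 + 6)/6) = -2*(0 + (½)*(⅙)*11) = -2*(0 + 11/12) = -2*11/12 = -11/6 ≈ -1.8333)
l(-23, 23)*(-145) + x = (½)*(-145) - 11/6 = -145/2 - 11/6 = -223/3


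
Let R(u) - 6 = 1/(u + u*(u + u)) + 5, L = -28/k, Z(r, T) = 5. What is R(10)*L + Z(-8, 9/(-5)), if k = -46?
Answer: 4036/345 ≈ 11.699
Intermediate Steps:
L = 14/23 (L = -28/(-46) = -28*(-1/46) = 14/23 ≈ 0.60870)
R(u) = 11 + 1/(u + 2*u²) (R(u) = 6 + (1/(u + u*(u + u)) + 5) = 6 + (1/(u + u*(2*u)) + 5) = 6 + (1/(u + 2*u²) + 5) = 6 + (5 + 1/(u + 2*u²)) = 11 + 1/(u + 2*u²))
R(10)*L + Z(-8, 9/(-5)) = ((1 + 11*10 + 22*10²)/(10*(1 + 2*10)))*(14/23) + 5 = ((1 + 110 + 22*100)/(10*(1 + 20)))*(14/23) + 5 = ((⅒)*(1 + 110 + 2200)/21)*(14/23) + 5 = ((⅒)*(1/21)*2311)*(14/23) + 5 = (2311/210)*(14/23) + 5 = 2311/345 + 5 = 4036/345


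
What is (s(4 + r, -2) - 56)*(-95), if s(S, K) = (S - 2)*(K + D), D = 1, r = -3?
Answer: 5225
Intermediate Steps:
s(S, K) = (1 + K)*(-2 + S) (s(S, K) = (S - 2)*(K + 1) = (-2 + S)*(1 + K) = (1 + K)*(-2 + S))
(s(4 + r, -2) - 56)*(-95) = ((-2 + (4 - 3) - 2*(-2) - 2*(4 - 3)) - 56)*(-95) = ((-2 + 1 + 4 - 2*1) - 56)*(-95) = ((-2 + 1 + 4 - 2) - 56)*(-95) = (1 - 56)*(-95) = -55*(-95) = 5225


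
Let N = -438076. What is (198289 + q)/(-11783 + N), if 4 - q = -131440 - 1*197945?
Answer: -527678/449859 ≈ -1.1730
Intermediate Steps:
q = 329389 (q = 4 - (-131440 - 1*197945) = 4 - (-131440 - 197945) = 4 - 1*(-329385) = 4 + 329385 = 329389)
(198289 + q)/(-11783 + N) = (198289 + 329389)/(-11783 - 438076) = 527678/(-449859) = 527678*(-1/449859) = -527678/449859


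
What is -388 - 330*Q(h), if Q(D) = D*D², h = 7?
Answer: -113578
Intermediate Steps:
Q(D) = D³
-388 - 330*Q(h) = -388 - 330*7³ = -388 - 330*343 = -388 - 113190 = -113578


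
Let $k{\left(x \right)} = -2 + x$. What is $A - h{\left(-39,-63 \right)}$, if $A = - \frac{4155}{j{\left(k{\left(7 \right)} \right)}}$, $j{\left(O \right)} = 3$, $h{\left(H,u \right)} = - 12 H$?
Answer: $-1853$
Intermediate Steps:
$A = -1385$ ($A = - \frac{4155}{3} = \left(-4155\right) \frac{1}{3} = -1385$)
$A - h{\left(-39,-63 \right)} = -1385 - \left(-12\right) \left(-39\right) = -1385 - 468 = -1853$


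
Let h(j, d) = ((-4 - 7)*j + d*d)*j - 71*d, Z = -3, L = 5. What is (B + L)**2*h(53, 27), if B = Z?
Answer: 23284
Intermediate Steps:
h(j, d) = -71*d + j*(d**2 - 11*j) (h(j, d) = (-11*j + d**2)*j - 71*d = (d**2 - 11*j)*j - 71*d = j*(d**2 - 11*j) - 71*d = -71*d + j*(d**2 - 11*j))
B = -3
(B + L)**2*h(53, 27) = (-3 + 5)**2*(-71*27 - 11*53**2 + 53*27**2) = 2**2*(-1917 - 11*2809 + 53*729) = 4*(-1917 - 30899 + 38637) = 4*5821 = 23284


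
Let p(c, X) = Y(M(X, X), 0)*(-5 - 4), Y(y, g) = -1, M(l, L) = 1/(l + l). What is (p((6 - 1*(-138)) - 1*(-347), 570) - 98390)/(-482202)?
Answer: 98381/482202 ≈ 0.20402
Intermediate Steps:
M(l, L) = 1/(2*l)
p(c, X) = 9 (p(c, X) = -(-5 - 4) = -1*(-9) = 9)
(p((6 - 1*(-138)) - 1*(-347), 570) - 98390)/(-482202) = (9 - 98390)/(-482202) = -98381*(-1/482202) = 98381/482202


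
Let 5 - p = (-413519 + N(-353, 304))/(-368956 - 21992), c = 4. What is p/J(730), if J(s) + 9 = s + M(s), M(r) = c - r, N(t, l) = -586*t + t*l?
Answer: -1640767/1954740 ≈ -0.83938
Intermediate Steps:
N(t, l) = -586*t + l*t
M(r) = 4 - r
J(s) = -5 (J(s) = -9 + (s + (4 - s)) = -9 + 4 = -5)
p = 1640767/390948 (p = 5 - (-413519 - 353*(-586 + 304))/(-368956 - 21992) = 5 - (-413519 - 353*(-282))/(-390948) = 5 - (-413519 + 99546)*(-1)/390948 = 5 - (-313973)*(-1)/390948 = 5 - 1*313973/390948 = 5 - 313973/390948 = 1640767/390948 ≈ 4.1969)
p/J(730) = (1640767/390948)/(-5) = (1640767/390948)*(-⅕) = -1640767/1954740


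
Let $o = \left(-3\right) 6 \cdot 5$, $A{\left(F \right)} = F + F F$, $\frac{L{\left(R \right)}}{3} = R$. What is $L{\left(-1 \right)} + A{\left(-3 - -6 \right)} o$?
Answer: $-1083$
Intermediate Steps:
$L{\left(R \right)} = 3 R$
$A{\left(F \right)} = F + F^{2}$
$o = -90$ ($o = \left(-18\right) 5 = -90$)
$L{\left(-1 \right)} + A{\left(-3 - -6 \right)} o = 3 \left(-1\right) + \left(-3 - -6\right) \left(1 - -3\right) \left(-90\right) = -3 + \left(-3 + 6\right) \left(1 + \left(-3 + 6\right)\right) \left(-90\right) = -3 + 3 \left(1 + 3\right) \left(-90\right) = -3 + 3 \cdot 4 \left(-90\right) = -3 + 12 \left(-90\right) = -3 - 1080 = -1083$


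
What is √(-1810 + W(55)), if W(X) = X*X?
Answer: 9*√15 ≈ 34.857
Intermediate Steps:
W(X) = X²
√(-1810 + W(55)) = √(-1810 + 55²) = √(-1810 + 3025) = √1215 = 9*√15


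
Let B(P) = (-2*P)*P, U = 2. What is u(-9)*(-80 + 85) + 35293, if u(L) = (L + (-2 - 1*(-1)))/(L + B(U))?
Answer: 600031/17 ≈ 35296.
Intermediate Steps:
B(P) = -2*P**2
u(L) = (-1 + L)/(-8 + L) (u(L) = (L + (-2 - 1*(-1)))/(L - 2*2**2) = (L + (-2 + 1))/(L - 2*4) = (L - 1)/(L - 8) = (-1 + L)/(-8 + L))
u(-9)*(-80 + 85) + 35293 = ((-1 - 9)/(-8 - 9))*(-80 + 85) + 35293 = (-10/(-17))*5 + 35293 = -1/17*(-10)*5 + 35293 = (10/17)*5 + 35293 = 50/17 + 35293 = 600031/17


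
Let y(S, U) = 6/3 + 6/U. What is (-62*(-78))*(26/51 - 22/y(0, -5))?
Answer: -2218918/17 ≈ -1.3052e+5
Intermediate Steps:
y(S, U) = 2 + 6/U (y(S, U) = 6*(⅓) + 6/U = 2 + 6/U)
(-62*(-78))*(26/51 - 22/y(0, -5)) = (-62*(-78))*(26/51 - 22/(2 + 6/(-5))) = 4836*(26*(1/51) - 22/(2 + 6*(-⅕))) = 4836*(26/51 - 22/(2 - 6/5)) = 4836*(26/51 - 22/⅘) = 4836*(26/51 - 22*5/4) = 4836*(26/51 - 55/2) = 4836*(-2753/102) = -2218918/17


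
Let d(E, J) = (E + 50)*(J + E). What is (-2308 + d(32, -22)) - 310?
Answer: -1798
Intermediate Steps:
d(E, J) = (50 + E)*(E + J)
(-2308 + d(32, -22)) - 310 = (-2308 + (32**2 + 50*32 + 50*(-22) + 32*(-22))) - 310 = (-2308 + (1024 + 1600 - 1100 - 704)) - 310 = (-2308 + 820) - 310 = -1488 - 310 = -1798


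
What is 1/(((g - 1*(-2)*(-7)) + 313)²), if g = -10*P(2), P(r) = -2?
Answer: 1/101761 ≈ 9.8270e-6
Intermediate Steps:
g = 20 (g = -10*(-2) = 20)
1/(((g - 1*(-2)*(-7)) + 313)²) = 1/(((20 - 1*(-2)*(-7)) + 313)²) = 1/(((20 + 2*(-7)) + 313)²) = 1/(((20 - 14) + 313)²) = 1/((6 + 313)²) = 1/(319²) = 1/101761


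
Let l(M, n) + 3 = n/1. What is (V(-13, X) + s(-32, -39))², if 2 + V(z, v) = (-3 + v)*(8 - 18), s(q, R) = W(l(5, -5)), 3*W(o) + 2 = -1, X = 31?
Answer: 80089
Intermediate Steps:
l(M, n) = -3 + n (l(M, n) = -3 + n/1 = -3 + n*1 = -3 + n)
W(o) = -1 (W(o) = -⅔ + (⅓)*(-1) = -⅔ - ⅓ = -1)
s(q, R) = -1
V(z, v) = 28 - 10*v (V(z, v) = -2 + (-3 + v)*(8 - 18) = -2 + (-3 + v)*(-10) = -2 + (30 - 10*v) = 28 - 10*v)
(V(-13, X) + s(-32, -39))² = ((28 - 10*31) - 1)² = ((28 - 310) - 1)² = (-282 - 1)² = (-283)² = 80089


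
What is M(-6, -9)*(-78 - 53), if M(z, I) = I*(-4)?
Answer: -4716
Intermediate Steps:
M(z, I) = -4*I
M(-6, -9)*(-78 - 53) = (-4*(-9))*(-78 - 53) = 36*(-131) = -4716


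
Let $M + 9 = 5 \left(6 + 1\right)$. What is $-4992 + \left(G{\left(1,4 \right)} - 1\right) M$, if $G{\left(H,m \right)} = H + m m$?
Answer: $-4576$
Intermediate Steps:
$G{\left(H,m \right)} = H + m^{2}$
$M = 26$ ($M = -9 + 5 \left(6 + 1\right) = -9 + 5 \cdot 7 = -9 + 35 = 26$)
$-4992 + \left(G{\left(1,4 \right)} - 1\right) M = -4992 + \left(\left(1 + 4^{2}\right) - 1\right) 26 = -4992 + \left(\left(1 + 16\right) - 1\right) 26 = -4992 + \left(17 - 1\right) 26 = -4992 + 16 \cdot 26 = -4992 + 416 = -4576$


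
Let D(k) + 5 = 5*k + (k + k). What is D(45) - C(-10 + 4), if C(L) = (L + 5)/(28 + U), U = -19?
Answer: 2791/9 ≈ 310.11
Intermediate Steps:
D(k) = -5 + 7*k (D(k) = -5 + (5*k + (k + k)) = -5 + (5*k + 2*k) = -5 + 7*k)
C(L) = 5/9 + L/9 (C(L) = (L + 5)/(28 - 19) = (5 + L)/9 = (5 + L)*(1/9) = 5/9 + L/9)
D(45) - C(-10 + 4) = (-5 + 7*45) - (5/9 + (-10 + 4)/9) = (-5 + 315) - (5/9 + (1/9)*(-6)) = 310 - (5/9 - 2/3) = 310 - 1*(-1/9) = 310 + 1/9 = 2791/9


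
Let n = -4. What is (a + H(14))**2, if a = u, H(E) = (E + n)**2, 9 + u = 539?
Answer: 396900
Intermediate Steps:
u = 530 (u = -9 + 539 = 530)
H(E) = (-4 + E)**2 (H(E) = (E - 4)**2 = (-4 + E)**2)
a = 530
(a + H(14))**2 = (530 + (-4 + 14)**2)**2 = (530 + 10**2)**2 = (530 + 100)**2 = 630**2 = 396900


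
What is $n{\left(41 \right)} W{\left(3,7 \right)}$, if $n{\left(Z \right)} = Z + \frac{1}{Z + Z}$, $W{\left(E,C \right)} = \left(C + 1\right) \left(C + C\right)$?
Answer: $\frac{188328}{41} \approx 4593.4$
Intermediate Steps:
$W{\left(E,C \right)} = 2 C \left(1 + C\right)$ ($W{\left(E,C \right)} = \left(1 + C\right) 2 C = 2 C \left(1 + C\right)$)
$n{\left(Z \right)} = Z + \frac{1}{2 Z}$
$n{\left(41 \right)} W{\left(3,7 \right)} = \left(41 + \frac{1}{2 \cdot 41}\right) 2 \cdot 7 \left(1 + 7\right) = \left(41 + \frac{1}{2} \cdot \frac{1}{41}\right) 2 \cdot 7 \cdot 8 = \left(41 + \frac{1}{82}\right) 112 = \frac{3363}{82} \cdot 112 = \frac{188328}{41}$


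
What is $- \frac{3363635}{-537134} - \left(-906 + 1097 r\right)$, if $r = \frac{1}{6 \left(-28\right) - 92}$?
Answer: $\frac{4922733313}{5371340} \approx 916.48$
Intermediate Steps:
$r = - \frac{1}{260}$ ($r = \frac{1}{-168 - 92} = \frac{1}{-260} = - \frac{1}{260} \approx -0.0038462$)
$- \frac{3363635}{-537134} - \left(-906 + 1097 r\right) = - \frac{3363635}{-537134} + \left(\left(-1097\right) \left(- \frac{1}{260}\right) + 906\right) = \left(-3363635\right) \left(- \frac{1}{537134}\right) + \left(\frac{1097}{260} + 906\right) = \frac{3363635}{537134} + \frac{236657}{260} = \frac{4922733313}{5371340}$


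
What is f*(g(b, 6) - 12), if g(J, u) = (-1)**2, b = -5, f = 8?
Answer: -88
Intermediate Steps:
g(J, u) = 1
f*(g(b, 6) - 12) = 8*(1 - 12) = 8*(-11) = -88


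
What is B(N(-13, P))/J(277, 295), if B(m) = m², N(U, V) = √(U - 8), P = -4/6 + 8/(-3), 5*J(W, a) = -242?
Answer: 105/242 ≈ 0.43388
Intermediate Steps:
J(W, a) = -242/5 (J(W, a) = (⅕)*(-242) = -242/5)
P = -10/3 (P = -4*⅙ + 8*(-⅓) = -⅔ - 8/3 = -10/3 ≈ -3.3333)
N(U, V) = √(-8 + U)
B(N(-13, P))/J(277, 295) = (√(-8 - 13))²/(-242/5) = (√(-21))²*(-5/242) = (I*√21)²*(-5/242) = -21*(-5/242) = 105/242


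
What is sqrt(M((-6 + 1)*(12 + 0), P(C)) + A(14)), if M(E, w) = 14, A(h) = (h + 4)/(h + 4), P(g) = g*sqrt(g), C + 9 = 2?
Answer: sqrt(15) ≈ 3.8730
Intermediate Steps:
C = -7 (C = -9 + 2 = -7)
P(g) = g**(3/2)
A(h) = 1 (A(h) = (4 + h)/(4 + h) = 1)
sqrt(M((-6 + 1)*(12 + 0), P(C)) + A(14)) = sqrt(14 + 1) = sqrt(15)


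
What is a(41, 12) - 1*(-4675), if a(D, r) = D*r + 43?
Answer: 5210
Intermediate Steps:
a(D, r) = 43 + D*r
a(41, 12) - 1*(-4675) = (43 + 41*12) - 1*(-4675) = (43 + 492) + 4675 = 535 + 4675 = 5210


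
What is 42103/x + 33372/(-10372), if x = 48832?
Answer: -298232297/126621376 ≈ -2.3553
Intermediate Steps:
42103/x + 33372/(-10372) = 42103/48832 + 33372/(-10372) = 42103*(1/48832) + 33372*(-1/10372) = 42103/48832 - 8343/2593 = -298232297/126621376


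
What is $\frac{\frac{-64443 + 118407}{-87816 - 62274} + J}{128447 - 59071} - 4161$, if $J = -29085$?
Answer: $- \frac{7221896073309}{1735440640} \approx -4161.4$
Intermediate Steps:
$\frac{\frac{-64443 + 118407}{-87816 - 62274} + J}{128447 - 59071} - 4161 = \frac{\frac{-64443 + 118407}{-87816 - 62274} - 29085}{128447 - 59071} - 4161 = \frac{\frac{53964}{-150090} - 29085}{69376} - 4161 = \left(53964 \left(- \frac{1}{150090}\right) - 29085\right) \frac{1}{69376} - 4161 = \left(- \frac{8994}{25015} - 29085\right) \frac{1}{69376} - 4161 = \left(- \frac{727570269}{25015}\right) \frac{1}{69376} - 4161 = - \frac{727570269}{1735440640} - 4161 = - \frac{7221896073309}{1735440640}$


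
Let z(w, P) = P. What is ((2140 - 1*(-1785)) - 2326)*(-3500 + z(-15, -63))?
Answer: -5697237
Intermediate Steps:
((2140 - 1*(-1785)) - 2326)*(-3500 + z(-15, -63)) = ((2140 - 1*(-1785)) - 2326)*(-3500 - 63) = ((2140 + 1785) - 2326)*(-3563) = (3925 - 2326)*(-3563) = 1599*(-3563) = -5697237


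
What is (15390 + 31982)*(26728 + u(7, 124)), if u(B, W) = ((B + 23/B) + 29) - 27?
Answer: 8867185704/7 ≈ 1.2667e+9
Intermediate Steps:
u(B, W) = 2 + B + 23/B (u(B, W) = (29 + B + 23/B) - 27 = 2 + B + 23/B)
(15390 + 31982)*(26728 + u(7, 124)) = (15390 + 31982)*(26728 + (2 + 7 + 23/7)) = 47372*(26728 + (2 + 7 + 23*(⅐))) = 47372*(26728 + (2 + 7 + 23/7)) = 47372*(26728 + 86/7) = 47372*(187182/7) = 8867185704/7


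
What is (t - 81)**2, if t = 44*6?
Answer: 33489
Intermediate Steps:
t = 264
(t - 81)**2 = (264 - 81)**2 = 183**2 = 33489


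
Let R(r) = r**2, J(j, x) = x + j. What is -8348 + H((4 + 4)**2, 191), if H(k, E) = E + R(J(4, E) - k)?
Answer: 9004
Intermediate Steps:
J(j, x) = j + x
H(k, E) = E + (4 + E - k)**2 (H(k, E) = E + ((4 + E) - k)**2 = E + (4 + E - k)**2)
-8348 + H((4 + 4)**2, 191) = -8348 + (191 + (4 + 191 - (4 + 4)**2)**2) = -8348 + (191 + (4 + 191 - 1*8**2)**2) = -8348 + (191 + (4 + 191 - 1*64)**2) = -8348 + (191 + (4 + 191 - 64)**2) = -8348 + (191 + 131**2) = -8348 + (191 + 17161) = -8348 + 17352 = 9004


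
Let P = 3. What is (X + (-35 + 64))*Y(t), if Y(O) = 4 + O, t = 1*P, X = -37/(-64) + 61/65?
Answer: 888643/4160 ≈ 213.62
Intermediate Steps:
X = 6309/4160 (X = -37*(-1/64) + 61*(1/65) = 37/64 + 61/65 = 6309/4160 ≈ 1.5166)
t = 3 (t = 1*3 = 3)
(X + (-35 + 64))*Y(t) = (6309/4160 + (-35 + 64))*(4 + 3) = (6309/4160 + 29)*7 = (126949/4160)*7 = 888643/4160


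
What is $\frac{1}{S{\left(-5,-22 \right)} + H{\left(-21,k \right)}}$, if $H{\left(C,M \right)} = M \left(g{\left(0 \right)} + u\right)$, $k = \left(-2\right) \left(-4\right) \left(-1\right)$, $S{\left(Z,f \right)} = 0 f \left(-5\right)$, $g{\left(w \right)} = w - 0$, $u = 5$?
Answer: $- \frac{1}{40} \approx -0.025$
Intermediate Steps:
$g{\left(w \right)} = w$ ($g{\left(w \right)} = w + 0 = w$)
$S{\left(Z,f \right)} = 0$ ($S{\left(Z,f \right)} = 0 \left(-5\right) = 0$)
$k = -8$ ($k = 8 \left(-1\right) = -8$)
$H{\left(C,M \right)} = 5 M$ ($H{\left(C,M \right)} = M \left(0 + 5\right) = M 5 = 5 M$)
$\frac{1}{S{\left(-5,-22 \right)} + H{\left(-21,k \right)}} = \frac{1}{0 + 5 \left(-8\right)} = \frac{1}{0 - 40} = \frac{1}{-40} = - \frac{1}{40}$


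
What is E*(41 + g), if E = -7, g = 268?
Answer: -2163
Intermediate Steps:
E*(41 + g) = -7*(41 + 268) = -7*309 = -2163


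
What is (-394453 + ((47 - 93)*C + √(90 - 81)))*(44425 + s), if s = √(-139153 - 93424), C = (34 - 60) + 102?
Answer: -17678751050 - 397946*I*√232577 ≈ -1.7679e+10 - 1.9191e+8*I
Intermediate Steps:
C = 76 (C = -26 + 102 = 76)
s = I*√232577 (s = √(-232577) = I*√232577 ≈ 482.26*I)
(-394453 + ((47 - 93)*C + √(90 - 81)))*(44425 + s) = (-394453 + ((47 - 93)*76 + √(90 - 81)))*(44425 + I*√232577) = (-394453 + (-46*76 + √9))*(44425 + I*√232577) = (-394453 + (-3496 + 3))*(44425 + I*√232577) = (-394453 - 3493)*(44425 + I*√232577) = -397946*(44425 + I*√232577) = -17678751050 - 397946*I*√232577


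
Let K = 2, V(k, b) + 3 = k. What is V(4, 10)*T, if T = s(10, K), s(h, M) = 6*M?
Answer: 12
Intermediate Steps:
V(k, b) = -3 + k
T = 12 (T = 6*2 = 12)
V(4, 10)*T = (-3 + 4)*12 = 1*12 = 12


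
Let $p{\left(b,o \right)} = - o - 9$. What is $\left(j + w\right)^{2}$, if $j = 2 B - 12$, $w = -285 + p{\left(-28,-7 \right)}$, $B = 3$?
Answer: $85849$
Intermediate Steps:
$p{\left(b,o \right)} = -9 - o$
$w = -287$ ($w = -285 - 2 = -287$)
$j = -6$ ($j = 2 \cdot 3 - 12 = 6 - 12 = -6$)
$\left(j + w\right)^{2} = \left(-6 - 287\right)^{2} = \left(-293\right)^{2} = 85849$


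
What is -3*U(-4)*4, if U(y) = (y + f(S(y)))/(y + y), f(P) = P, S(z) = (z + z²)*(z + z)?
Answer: -150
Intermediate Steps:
S(z) = 2*z*(z + z²) (S(z) = (z + z²)*(2*z) = 2*z*(z + z²))
U(y) = (y + 2*y²*(1 + y))/(2*y) (U(y) = (y + 2*y²*(1 + y))/(y + y) = (y + 2*y²*(1 + y))/((2*y)) = (y + 2*y²*(1 + y))*(1/(2*y)) = (y + 2*y²*(1 + y))/(2*y))
-3*U(-4)*4 = -3*(½ - 4*(1 - 4))*4 = -3*(½ - 4*(-3))*4 = -3*(½ + 12)*4 = -3*25/2*4 = -75/2*4 = -150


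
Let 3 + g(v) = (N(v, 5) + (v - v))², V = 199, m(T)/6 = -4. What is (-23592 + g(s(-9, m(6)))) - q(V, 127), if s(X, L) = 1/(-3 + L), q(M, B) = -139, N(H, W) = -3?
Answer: -23447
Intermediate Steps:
m(T) = -24 (m(T) = 6*(-4) = -24)
g(v) = 6 (g(v) = -3 + (-3 + (v - v))² = -3 + (-3 + 0)² = -3 + (-3)² = -3 + 9 = 6)
(-23592 + g(s(-9, m(6)))) - q(V, 127) = (-23592 + 6) - 1*(-139) = -23586 + 139 = -23447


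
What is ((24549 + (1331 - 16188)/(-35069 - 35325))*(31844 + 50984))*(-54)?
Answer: -3864685186178028/35197 ≈ -1.0980e+11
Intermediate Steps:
((24549 + (1331 - 16188)/(-35069 - 35325))*(31844 + 50984))*(-54) = ((24549 - 14857/(-70394))*82828)*(-54) = ((24549 - 14857*(-1/70394))*82828)*(-54) = ((24549 + 14857/70394)*82828)*(-54) = ((1728117163/70394)*82828)*(-54) = (71568244188482/35197)*(-54) = -3864685186178028/35197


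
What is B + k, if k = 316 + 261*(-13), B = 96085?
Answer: 93008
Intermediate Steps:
k = -3077 (k = 316 - 3393 = -3077)
B + k = 96085 - 3077 = 93008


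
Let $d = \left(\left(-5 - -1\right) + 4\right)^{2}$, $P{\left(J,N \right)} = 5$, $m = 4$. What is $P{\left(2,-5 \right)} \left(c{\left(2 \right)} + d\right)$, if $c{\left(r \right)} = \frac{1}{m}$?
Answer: $\frac{5}{4} \approx 1.25$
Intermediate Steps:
$d = 0$ ($d = \left(\left(-5 + 1\right) + 4\right)^{2} = \left(-4 + 4\right)^{2} = 0^{2} = 0$)
$c{\left(r \right)} = \frac{1}{4}$
$P{\left(2,-5 \right)} \left(c{\left(2 \right)} + d\right) = 5 \left(\frac{1}{4} + 0\right) = 5 \cdot \frac{1}{4} = \frac{5}{4}$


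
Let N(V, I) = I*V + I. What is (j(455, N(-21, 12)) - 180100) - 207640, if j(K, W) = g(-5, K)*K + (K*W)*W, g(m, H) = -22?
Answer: 25810250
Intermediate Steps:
N(V, I) = I + I*V
j(K, W) = -22*K + K*W**2 (j(K, W) = -22*K + (K*W)*W = -22*K + K*W**2)
(j(455, N(-21, 12)) - 180100) - 207640 = (455*(-22 + (12*(1 - 21))**2) - 180100) - 207640 = (455*(-22 + (12*(-20))**2) - 180100) - 207640 = (455*(-22 + (-240)**2) - 180100) - 207640 = (455*(-22 + 57600) - 180100) - 207640 = (455*57578 - 180100) - 207640 = (26197990 - 180100) - 207640 = 26017890 - 207640 = 25810250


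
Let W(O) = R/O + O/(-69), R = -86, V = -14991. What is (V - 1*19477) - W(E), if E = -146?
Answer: -173628941/5037 ≈ -34471.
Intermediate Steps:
W(O) = -86/O - O/69 (W(O) = -86/O + O/(-69) = -86/O + O*(-1/69) = -86/O - O/69)
(V - 1*19477) - W(E) = (-14991 - 1*19477) - (-86/(-146) - 1/69*(-146)) = (-14991 - 19477) - (-86*(-1/146) + 146/69) = -34468 - (43/73 + 146/69) = -34468 - 1*13625/5037 = -34468 - 13625/5037 = -173628941/5037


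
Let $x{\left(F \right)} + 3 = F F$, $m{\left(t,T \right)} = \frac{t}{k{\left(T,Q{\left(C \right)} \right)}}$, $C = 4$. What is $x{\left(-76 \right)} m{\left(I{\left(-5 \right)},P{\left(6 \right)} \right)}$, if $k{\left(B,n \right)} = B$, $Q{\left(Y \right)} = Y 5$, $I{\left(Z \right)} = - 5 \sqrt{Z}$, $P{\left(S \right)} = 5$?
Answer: $- 5773 i \sqrt{5} \approx - 12909.0 i$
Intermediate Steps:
$Q{\left(Y \right)} = 5 Y$
$m{\left(t,T \right)} = \frac{t}{T}$
$x{\left(F \right)} = -3 + F^{2}$ ($x{\left(F \right)} = -3 + F F = -3 + F^{2}$)
$x{\left(-76 \right)} m{\left(I{\left(-5 \right)},P{\left(6 \right)} \right)} = \left(-3 + \left(-76\right)^{2}\right) \frac{\left(-5\right) \sqrt{-5}}{5} = \left(-3 + 5776\right) - 5 i \sqrt{5} \cdot \frac{1}{5} = 5773 - 5 i \sqrt{5} \cdot \frac{1}{5} = 5773 \left(- i \sqrt{5}\right) = - 5773 i \sqrt{5}$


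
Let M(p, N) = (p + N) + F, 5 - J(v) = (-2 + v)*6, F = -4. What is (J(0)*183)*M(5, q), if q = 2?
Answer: 9333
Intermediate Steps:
J(v) = 17 - 6*v (J(v) = 5 - (-2 + v)*6 = 5 - (-12 + 6*v) = 5 + (12 - 6*v) = 17 - 6*v)
M(p, N) = -4 + N + p (M(p, N) = (p + N) - 4 = (N + p) - 4 = -4 + N + p)
(J(0)*183)*M(5, q) = ((17 - 6*0)*183)*(-4 + 2 + 5) = ((17 + 0)*183)*3 = (17*183)*3 = 3111*3 = 9333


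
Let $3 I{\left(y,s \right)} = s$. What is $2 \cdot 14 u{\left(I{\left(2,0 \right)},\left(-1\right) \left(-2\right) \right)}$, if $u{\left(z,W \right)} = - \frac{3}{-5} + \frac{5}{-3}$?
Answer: $- \frac{448}{15} \approx -29.867$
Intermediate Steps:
$I{\left(y,s \right)} = \frac{s}{3}$
$u{\left(z,W \right)} = - \frac{16}{15}$ ($u{\left(z,W \right)} = \left(-3\right) \left(- \frac{1}{5}\right) + 5 \left(- \frac{1}{3}\right) = \frac{3}{5} - \frac{5}{3} = - \frac{16}{15}$)
$2 \cdot 14 u{\left(I{\left(2,0 \right)},\left(-1\right) \left(-2\right) \right)} = 2 \cdot 14 \left(- \frac{16}{15}\right) = 28 \left(- \frac{16}{15}\right) = - \frac{448}{15}$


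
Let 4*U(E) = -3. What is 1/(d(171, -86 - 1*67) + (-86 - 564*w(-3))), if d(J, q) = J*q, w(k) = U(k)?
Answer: -1/25826 ≈ -3.8721e-5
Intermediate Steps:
U(E) = -¾ (U(E) = (¼)*(-3) = -¾)
w(k) = -¾
1/(d(171, -86 - 1*67) + (-86 - 564*w(-3))) = 1/(171*(-86 - 1*67) + (-86 - 564*(-3)/4)) = 1/(171*(-86 - 67) + (-86 - 141*(-3))) = 1/(171*(-153) + (-86 + 423)) = 1/(-26163 + 337) = 1/(-25826) = -1/25826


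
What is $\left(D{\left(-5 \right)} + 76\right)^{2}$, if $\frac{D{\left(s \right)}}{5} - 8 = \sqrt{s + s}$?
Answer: $13206 + 1160 i \sqrt{10} \approx 13206.0 + 3668.2 i$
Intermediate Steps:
$D{\left(s \right)} = 40 + 5 \sqrt{2} \sqrt{s}$ ($D{\left(s \right)} = 40 + 5 \sqrt{s + s} = 40 + 5 \sqrt{2 s} = 40 + 5 \sqrt{2} \sqrt{s}$)
$\left(D{\left(-5 \right)} + 76\right)^{2} = \left(\left(40 + 5 \sqrt{2} \sqrt{-5}\right) + 76\right)^{2} = \left(\left(40 + 5 \sqrt{2} i \sqrt{5}\right) + 76\right)^{2} = \left(\left(40 + 5 i \sqrt{10}\right) + 76\right)^{2} = \left(116 + 5 i \sqrt{10}\right)^{2}$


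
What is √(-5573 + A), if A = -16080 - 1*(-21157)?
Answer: 4*I*√31 ≈ 22.271*I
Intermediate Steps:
A = 5077 (A = -16080 + 21157 = 5077)
√(-5573 + A) = √(-5573 + 5077) = √(-496) = 4*I*√31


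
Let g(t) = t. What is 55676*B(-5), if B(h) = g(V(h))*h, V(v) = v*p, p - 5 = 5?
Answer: 13919000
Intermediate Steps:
p = 10 (p = 5 + 5 = 10)
V(v) = 10*v (V(v) = v*10 = 10*v)
B(h) = 10*h**2 (B(h) = (10*h)*h = 10*h**2)
55676*B(-5) = 55676*(10*(-5)**2) = 55676*(10*25) = 55676*250 = 13919000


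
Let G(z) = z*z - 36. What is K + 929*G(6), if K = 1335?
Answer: 1335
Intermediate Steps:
G(z) = -36 + z² (G(z) = z² - 36 = -36 + z²)
K + 929*G(6) = 1335 + 929*(-36 + 6²) = 1335 + 929*(-36 + 36) = 1335 + 929*0 = 1335 + 0 = 1335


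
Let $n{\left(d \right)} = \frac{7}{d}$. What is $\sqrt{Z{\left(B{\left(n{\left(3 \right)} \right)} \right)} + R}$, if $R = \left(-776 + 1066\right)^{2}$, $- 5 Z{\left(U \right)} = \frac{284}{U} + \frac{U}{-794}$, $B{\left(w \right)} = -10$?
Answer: $\frac{\sqrt{331395293053}}{1985} \approx 290.01$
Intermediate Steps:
$Z{\left(U \right)} = - \frac{284}{5 U} + \frac{U}{3970}$ ($Z{\left(U \right)} = - \frac{\frac{284}{U} + \frac{U}{-794}}{5} = - \frac{\frac{284}{U} + U \left(- \frac{1}{794}\right)}{5} = - \frac{\frac{284}{U} - \frac{U}{794}}{5} = - \frac{284}{5 U} + \frac{U}{3970}$)
$R = 84100$ ($R = 290^{2} = 84100$)
$\sqrt{Z{\left(B{\left(n{\left(3 \right)} \right)} \right)} + R} = \sqrt{\frac{-225496 + \left(-10\right)^{2}}{3970 \left(-10\right)} + 84100} = \sqrt{\frac{1}{3970} \left(- \frac{1}{10}\right) \left(-225496 + 100\right) + 84100} = \sqrt{\frac{1}{3970} \left(- \frac{1}{10}\right) \left(-225396\right) + 84100} = \sqrt{\frac{56349}{9925} + 84100} = \sqrt{\frac{834748849}{9925}} = \frac{\sqrt{331395293053}}{1985}$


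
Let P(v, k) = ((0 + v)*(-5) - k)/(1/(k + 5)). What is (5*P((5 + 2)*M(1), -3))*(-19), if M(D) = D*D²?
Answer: 6080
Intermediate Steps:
M(D) = D³
P(v, k) = (5 + k)*(-k - 5*v) (P(v, k) = (v*(-5) - k)/(1/(5 + k)) = (-5*v - k)*(5 + k) = (-k - 5*v)*(5 + k) = (5 + k)*(-k - 5*v))
(5*P((5 + 2)*M(1), -3))*(-19) = (5*(-1*(-3)² - 25*(5 + 2)*1³ - 5*(-3) - 5*(-3)*(5 + 2)*1³))*(-19) = (5*(-1*9 - 175 + 15 - 5*(-3)*7*1))*(-19) = (5*(-9 - 25*7 + 15 - 5*(-3)*7))*(-19) = (5*(-9 - 175 + 15 + 105))*(-19) = (5*(-64))*(-19) = -320*(-19) = 6080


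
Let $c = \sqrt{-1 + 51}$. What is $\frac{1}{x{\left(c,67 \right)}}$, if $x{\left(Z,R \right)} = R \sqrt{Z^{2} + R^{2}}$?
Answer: $\frac{\sqrt{4539}}{304113} \approx 0.00022154$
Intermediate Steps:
$c = 5 \sqrt{2}$ ($c = \sqrt{50} = 5 \sqrt{2} \approx 7.0711$)
$x{\left(Z,R \right)} = R \sqrt{R^{2} + Z^{2}}$
$\frac{1}{x{\left(c,67 \right)}} = \frac{1}{67 \sqrt{67^{2} + \left(5 \sqrt{2}\right)^{2}}} = \frac{1}{67 \sqrt{4489 + 50}} = \frac{1}{67 \sqrt{4539}} = \frac{\sqrt{4539}}{304113}$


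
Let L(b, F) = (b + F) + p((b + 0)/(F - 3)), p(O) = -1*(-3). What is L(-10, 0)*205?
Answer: -1435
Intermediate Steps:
p(O) = 3
L(b, F) = 3 + F + b (L(b, F) = (b + F) + 3 = (F + b) + 3 = 3 + F + b)
L(-10, 0)*205 = (3 + 0 - 10)*205 = -7*205 = -1435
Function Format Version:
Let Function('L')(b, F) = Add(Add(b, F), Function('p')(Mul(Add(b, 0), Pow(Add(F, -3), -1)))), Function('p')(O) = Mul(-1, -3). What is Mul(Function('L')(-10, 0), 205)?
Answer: -1435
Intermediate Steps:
Function('p')(O) = 3
Function('L')(b, F) = Add(3, F, b) (Function('L')(b, F) = Add(Add(b, F), 3) = Add(Add(F, b), 3) = Add(3, F, b))
Mul(Function('L')(-10, 0), 205) = Mul(Add(3, 0, -10), 205) = Mul(-7, 205) = -1435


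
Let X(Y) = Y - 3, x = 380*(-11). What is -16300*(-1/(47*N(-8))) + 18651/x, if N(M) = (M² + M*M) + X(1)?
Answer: -21158611/12376980 ≈ -1.7095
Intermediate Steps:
x = -4180
X(Y) = -3 + Y
N(M) = -2 + 2*M² (N(M) = (M² + M*M) + (-3 + 1) = (M² + M²) - 2 = 2*M² - 2 = -2 + 2*M²)
-16300*(-1/(47*N(-8))) + 18651/x = -16300*(-1/(47*(-2 + 2*(-8)²))) + 18651/(-4180) = -16300*(-1/(47*(-2 + 2*64))) + 18651*(-1/4180) = -16300*(-1/(47*(-2 + 128))) - 18651/4180 = -16300/((-47*126)) - 18651/4180 = -16300/(-5922) - 18651/4180 = -16300*(-1/5922) - 18651/4180 = 8150/2961 - 18651/4180 = -21158611/12376980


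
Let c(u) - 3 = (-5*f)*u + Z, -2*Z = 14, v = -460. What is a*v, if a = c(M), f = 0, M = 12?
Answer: 1840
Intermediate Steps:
Z = -7 (Z = -½*14 = -7)
c(u) = -4 (c(u) = 3 + ((-5*0)*u - 7) = 3 + (0*u - 7) = 3 + (0 - 7) = 3 - 7 = -4)
a = -4
a*v = -4*(-460) = 1840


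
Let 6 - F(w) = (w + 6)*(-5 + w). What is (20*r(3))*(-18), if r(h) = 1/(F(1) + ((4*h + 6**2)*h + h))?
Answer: -360/181 ≈ -1.9890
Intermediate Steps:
F(w) = 6 - (-5 + w)*(6 + w) (F(w) = 6 - (w + 6)*(-5 + w) = 6 - (6 + w)*(-5 + w) = 6 - (-5 + w)*(6 + w))
r(h) = 1/(34 + h + h*(36 + 4*h)) (r(h) = 1/((36 - 1*1 - 1*1**2) + ((4*h + 6**2)*h + h)) = 1/((36 - 1 - 1*1) + ((4*h + 36)*h + h)) = 1/((36 - 1 - 1) + ((36 + 4*h)*h + h)) = 1/(34 + (h*(36 + 4*h) + h)) = 1/(34 + (h + h*(36 + 4*h))) = 1/(34 + h + h*(36 + 4*h)))
(20*r(3))*(-18) = (20/(34 + 4*3**2 + 37*3))*(-18) = (20/(34 + 4*9 + 111))*(-18) = (20/(34 + 36 + 111))*(-18) = (20/181)*(-18) = -360/181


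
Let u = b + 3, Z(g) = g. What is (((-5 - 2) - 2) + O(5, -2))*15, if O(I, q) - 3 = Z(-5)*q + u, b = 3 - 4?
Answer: 90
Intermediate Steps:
b = -1
u = 2 (u = -1 + 3 = 2)
O(I, q) = 5 - 5*q (O(I, q) = 3 + (-5*q + 2) = 3 + (2 - 5*q) = 5 - 5*q)
(((-5 - 2) - 2) + O(5, -2))*15 = (((-5 - 2) - 2) + (5 - 5*(-2)))*15 = ((-7 - 2) + (5 + 10))*15 = (-9 + 15)*15 = 6*15 = 90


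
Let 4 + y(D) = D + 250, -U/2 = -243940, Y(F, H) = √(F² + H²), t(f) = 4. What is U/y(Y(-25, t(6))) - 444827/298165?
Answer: 1430347042903/714105175 - 97576*√641/11975 ≈ 1796.7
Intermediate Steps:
U = 487880 (U = -2*(-243940) = 487880)
y(D) = 246 + D (y(D) = -4 + (D + 250) = -4 + (250 + D) = 246 + D)
U/y(Y(-25, t(6))) - 444827/298165 = 487880/(246 + √((-25)² + 4²)) - 444827/298165 = 487880/(246 + √(625 + 16)) - 444827*1/298165 = 487880/(246 + √641) - 444827/298165 = -444827/298165 + 487880/(246 + √641)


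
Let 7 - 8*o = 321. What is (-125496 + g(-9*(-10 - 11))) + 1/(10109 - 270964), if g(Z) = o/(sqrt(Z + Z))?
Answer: -32736259081/260855 - 157*sqrt(42)/504 ≈ -1.2550e+5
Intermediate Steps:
o = -157/4 (o = 7/8 - 1/8*321 = 7/8 - 321/8 = -157/4 ≈ -39.250)
g(Z) = -157*sqrt(2)/(8*sqrt(Z)) (g(Z) = -157/(4*sqrt(Z + Z)) = -157*sqrt(2)/(2*sqrt(Z))/4 = -157*sqrt(2)/(8*sqrt(Z)))
(-125496 + g(-9*(-10 - 11))) + 1/(10109 - 270964) = (-125496 - 157*sqrt(2)/(8*sqrt(-9*(-10 - 11)))) + 1/(10109 - 270964) = (-125496 - 157*sqrt(2)/(8*sqrt(-9*(-21)))) + 1/(-260855) = (-125496 - 157*sqrt(2)/(8*sqrt(189))) - 1/260855 = (-125496 - 157*sqrt(2)*sqrt(21)/63/8) - 1/260855 = (-125496 - 157*sqrt(42)/504) - 1/260855 = -32736259081/260855 - 157*sqrt(42)/504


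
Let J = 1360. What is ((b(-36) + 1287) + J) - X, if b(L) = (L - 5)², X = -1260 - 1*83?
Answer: 5671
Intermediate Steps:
X = -1343 (X = -1260 - 83 = -1343)
b(L) = (-5 + L)²
((b(-36) + 1287) + J) - X = (((-5 - 36)² + 1287) + 1360) - 1*(-1343) = (((-41)² + 1287) + 1360) + 1343 = ((1681 + 1287) + 1360) + 1343 = (2968 + 1360) + 1343 = 4328 + 1343 = 5671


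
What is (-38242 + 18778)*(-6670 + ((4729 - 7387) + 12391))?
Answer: -59618232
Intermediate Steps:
(-38242 + 18778)*(-6670 + ((4729 - 7387) + 12391)) = -19464*(-6670 + (-2658 + 12391)) = -19464*(-6670 + 9733) = -19464*3063 = -59618232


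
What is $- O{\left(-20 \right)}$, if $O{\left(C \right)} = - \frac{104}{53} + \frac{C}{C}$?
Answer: $\frac{51}{53} \approx 0.96226$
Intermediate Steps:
$O{\left(C \right)} = - \frac{51}{53}$ ($O{\left(C \right)} = \left(-104\right) \frac{1}{53} + 1 = - \frac{104}{53} + 1 = - \frac{51}{53}$)
$- O{\left(-20 \right)} = \left(-1\right) \left(- \frac{51}{53}\right) = \frac{51}{53}$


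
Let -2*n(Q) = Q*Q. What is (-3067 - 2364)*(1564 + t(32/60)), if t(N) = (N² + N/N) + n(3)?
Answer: -3814479143/450 ≈ -8.4766e+6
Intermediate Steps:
n(Q) = -Q²/2 (n(Q) = -Q*Q/2 = -Q²/2)
t(N) = -7/2 + N² (t(N) = (N² + N/N) - ½*3² = (N² + 1) - ½*9 = (1 + N²) - 9/2 = -7/2 + N²)
(-3067 - 2364)*(1564 + t(32/60)) = (-3067 - 2364)*(1564 + (-7/2 + (32/60)²)) = -5431*(1564 + (-7/2 + (32*(1/60))²)) = -5431*(1564 + (-7/2 + (8/15)²)) = -5431*(1564 + (-7/2 + 64/225)) = -5431*(1564 - 1447/450) = -5431*702353/450 = -3814479143/450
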